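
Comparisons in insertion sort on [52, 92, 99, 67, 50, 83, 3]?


Algorithm: insertion sort
Input: [52, 92, 99, 67, 50, 83, 3]
Sorted: [3, 50, 52, 67, 83, 92, 99]

18


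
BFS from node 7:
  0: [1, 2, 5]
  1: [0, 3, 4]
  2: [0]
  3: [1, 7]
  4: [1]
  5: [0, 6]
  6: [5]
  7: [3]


Visit 7, enqueue [3]
Visit 3, enqueue [1]
Visit 1, enqueue [0, 4]
Visit 0, enqueue [2, 5]
Visit 4, enqueue []
Visit 2, enqueue []
Visit 5, enqueue [6]
Visit 6, enqueue []

BFS order: [7, 3, 1, 0, 4, 2, 5, 6]


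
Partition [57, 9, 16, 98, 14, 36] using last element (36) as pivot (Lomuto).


Pivot: 36
  9 <= 36: swap -> [9, 57, 16, 98, 14, 36]
  16 <= 36: swap -> [9, 16, 57, 98, 14, 36]
  14 <= 36: swap -> [9, 16, 14, 98, 57, 36]
Place pivot at 3: [9, 16, 14, 36, 57, 98]

Partitioned: [9, 16, 14, 36, 57, 98]


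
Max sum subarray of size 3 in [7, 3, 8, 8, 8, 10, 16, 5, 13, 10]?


[0:3]: 18
[1:4]: 19
[2:5]: 24
[3:6]: 26
[4:7]: 34
[5:8]: 31
[6:9]: 34
[7:10]: 28

Max: 34 at [4:7]


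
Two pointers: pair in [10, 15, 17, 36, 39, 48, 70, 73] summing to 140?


lo=0(10)+hi=7(73)=83
lo=1(15)+hi=7(73)=88
lo=2(17)+hi=7(73)=90
lo=3(36)+hi=7(73)=109
lo=4(39)+hi=7(73)=112
lo=5(48)+hi=7(73)=121
lo=6(70)+hi=7(73)=143

No pair found


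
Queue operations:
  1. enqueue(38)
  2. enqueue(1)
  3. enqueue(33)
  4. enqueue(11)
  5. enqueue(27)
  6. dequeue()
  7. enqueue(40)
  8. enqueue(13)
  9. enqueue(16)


enqueue(38) -> [38]
enqueue(1) -> [38, 1]
enqueue(33) -> [38, 1, 33]
enqueue(11) -> [38, 1, 33, 11]
enqueue(27) -> [38, 1, 33, 11, 27]
dequeue()->38, [1, 33, 11, 27]
enqueue(40) -> [1, 33, 11, 27, 40]
enqueue(13) -> [1, 33, 11, 27, 40, 13]
enqueue(16) -> [1, 33, 11, 27, 40, 13, 16]

Final queue: [1, 33, 11, 27, 40, 13, 16]


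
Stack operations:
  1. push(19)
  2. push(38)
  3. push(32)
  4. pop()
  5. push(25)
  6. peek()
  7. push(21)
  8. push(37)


push(19) -> [19]
push(38) -> [19, 38]
push(32) -> [19, 38, 32]
pop()->32, [19, 38]
push(25) -> [19, 38, 25]
peek()->25
push(21) -> [19, 38, 25, 21]
push(37) -> [19, 38, 25, 21, 37]

Final stack: [19, 38, 25, 21, 37]


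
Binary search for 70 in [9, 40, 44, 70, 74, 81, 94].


Step 1: lo=0, hi=6, mid=3, val=70

Found at index 3


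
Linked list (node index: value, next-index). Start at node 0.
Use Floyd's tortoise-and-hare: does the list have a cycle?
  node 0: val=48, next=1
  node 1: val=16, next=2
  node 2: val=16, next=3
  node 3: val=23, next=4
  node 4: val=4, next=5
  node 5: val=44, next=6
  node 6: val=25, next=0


Floyd's tortoise (slow, +1) and hare (fast, +2):
  init: slow=0, fast=0
  step 1: slow=1, fast=2
  step 2: slow=2, fast=4
  step 3: slow=3, fast=6
  step 4: slow=4, fast=1
  step 5: slow=5, fast=3
  step 6: slow=6, fast=5
  step 7: slow=0, fast=0
  slow == fast at node 0: cycle detected

Cycle: yes


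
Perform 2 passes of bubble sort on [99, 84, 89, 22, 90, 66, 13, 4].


Initial: [99, 84, 89, 22, 90, 66, 13, 4]
Pass 1: [84, 89, 22, 90, 66, 13, 4, 99] (7 swaps)
Pass 2: [84, 22, 89, 66, 13, 4, 90, 99] (4 swaps)

After 2 passes: [84, 22, 89, 66, 13, 4, 90, 99]


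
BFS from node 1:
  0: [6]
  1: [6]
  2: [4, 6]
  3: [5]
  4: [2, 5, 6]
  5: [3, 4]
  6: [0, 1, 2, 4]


Visit 1, enqueue [6]
Visit 6, enqueue [0, 2, 4]
Visit 0, enqueue []
Visit 2, enqueue []
Visit 4, enqueue [5]
Visit 5, enqueue [3]
Visit 3, enqueue []

BFS order: [1, 6, 0, 2, 4, 5, 3]


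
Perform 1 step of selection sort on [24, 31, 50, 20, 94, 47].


Initial: [24, 31, 50, 20, 94, 47]
Step 1: min=20 at 3
  Swap: [20, 31, 50, 24, 94, 47]

After 1 step: [20, 31, 50, 24, 94, 47]


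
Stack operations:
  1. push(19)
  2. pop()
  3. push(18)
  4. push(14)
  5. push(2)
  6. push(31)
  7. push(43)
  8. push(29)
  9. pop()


push(19) -> [19]
pop()->19, []
push(18) -> [18]
push(14) -> [18, 14]
push(2) -> [18, 14, 2]
push(31) -> [18, 14, 2, 31]
push(43) -> [18, 14, 2, 31, 43]
push(29) -> [18, 14, 2, 31, 43, 29]
pop()->29, [18, 14, 2, 31, 43]

Final stack: [18, 14, 2, 31, 43]


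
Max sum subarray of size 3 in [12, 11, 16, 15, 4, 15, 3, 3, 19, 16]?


[0:3]: 39
[1:4]: 42
[2:5]: 35
[3:6]: 34
[4:7]: 22
[5:8]: 21
[6:9]: 25
[7:10]: 38

Max: 42 at [1:4]


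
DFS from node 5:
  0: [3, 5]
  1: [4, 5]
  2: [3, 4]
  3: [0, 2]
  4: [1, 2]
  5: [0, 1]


Visit 5, push [1, 0]
Visit 0, push [3]
Visit 3, push [2]
Visit 2, push [4]
Visit 4, push [1]
Visit 1, push []

DFS order: [5, 0, 3, 2, 4, 1]


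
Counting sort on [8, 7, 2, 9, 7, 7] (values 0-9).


Input: [8, 7, 2, 9, 7, 7]
Counts: [0, 0, 1, 0, 0, 0, 0, 3, 1, 1]

Sorted: [2, 7, 7, 7, 8, 9]


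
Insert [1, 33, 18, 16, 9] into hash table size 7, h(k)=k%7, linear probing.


Insert 1: h=1 -> slot 1
Insert 33: h=5 -> slot 5
Insert 18: h=4 -> slot 4
Insert 16: h=2 -> slot 2
Insert 9: h=2, 1 probes -> slot 3

Table: [None, 1, 16, 9, 18, 33, None]


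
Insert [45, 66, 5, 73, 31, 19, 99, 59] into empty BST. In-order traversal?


Insert 45: root
Insert 66: R from 45
Insert 5: L from 45
Insert 73: R from 45 -> R from 66
Insert 31: L from 45 -> R from 5
Insert 19: L from 45 -> R from 5 -> L from 31
Insert 99: R from 45 -> R from 66 -> R from 73
Insert 59: R from 45 -> L from 66

In-order: [5, 19, 31, 45, 59, 66, 73, 99]


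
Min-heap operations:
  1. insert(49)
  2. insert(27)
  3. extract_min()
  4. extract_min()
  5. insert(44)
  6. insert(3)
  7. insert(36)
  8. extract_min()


insert(49) -> [49]
insert(27) -> [27, 49]
extract_min()->27, [49]
extract_min()->49, []
insert(44) -> [44]
insert(3) -> [3, 44]
insert(36) -> [3, 44, 36]
extract_min()->3, [36, 44]

Final heap: [36, 44]


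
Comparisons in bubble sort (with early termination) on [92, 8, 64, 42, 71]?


Algorithm: bubble sort (with early termination)
Input: [92, 8, 64, 42, 71]
Sorted: [8, 42, 64, 71, 92]

9


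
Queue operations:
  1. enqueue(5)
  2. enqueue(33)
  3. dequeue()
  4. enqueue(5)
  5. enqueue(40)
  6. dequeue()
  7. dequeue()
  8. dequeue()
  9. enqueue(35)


enqueue(5) -> [5]
enqueue(33) -> [5, 33]
dequeue()->5, [33]
enqueue(5) -> [33, 5]
enqueue(40) -> [33, 5, 40]
dequeue()->33, [5, 40]
dequeue()->5, [40]
dequeue()->40, []
enqueue(35) -> [35]

Final queue: [35]


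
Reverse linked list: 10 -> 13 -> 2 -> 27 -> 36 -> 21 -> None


Step 1: curr=10, set curr.next=prev(None) | reversed so far: 10
Step 2: curr=13, set curr.next=prev(10) | reversed so far: 13 -> 10
Step 3: curr=2, set curr.next=prev(13) | reversed so far: 2 -> 13 -> 10
Step 4: curr=27, set curr.next=prev(2) | reversed so far: 27 -> 2 -> 13 -> 10
Step 5: curr=36, set curr.next=prev(27) | reversed so far: 36 -> 27 -> 2 -> 13 -> 10
Step 6: curr=21, set curr.next=prev(36) | reversed so far: 21 -> 36 -> 27 -> 2 -> 13 -> 10

21 -> 36 -> 27 -> 2 -> 13 -> 10 -> None


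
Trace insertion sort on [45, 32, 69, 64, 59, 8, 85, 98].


Initial: [45, 32, 69, 64, 59, 8, 85, 98]
Insert 32: [32, 45, 69, 64, 59, 8, 85, 98]
Insert 69: [32, 45, 69, 64, 59, 8, 85, 98]
Insert 64: [32, 45, 64, 69, 59, 8, 85, 98]
Insert 59: [32, 45, 59, 64, 69, 8, 85, 98]
Insert 8: [8, 32, 45, 59, 64, 69, 85, 98]
Insert 85: [8, 32, 45, 59, 64, 69, 85, 98]
Insert 98: [8, 32, 45, 59, 64, 69, 85, 98]

Sorted: [8, 32, 45, 59, 64, 69, 85, 98]


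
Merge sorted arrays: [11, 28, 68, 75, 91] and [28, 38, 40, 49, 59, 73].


Take 11 from A
Take 28 from A
Take 28 from B
Take 38 from B
Take 40 from B
Take 49 from B
Take 59 from B
Take 68 from A
Take 73 from B

Merged: [11, 28, 28, 38, 40, 49, 59, 68, 73, 75, 91]


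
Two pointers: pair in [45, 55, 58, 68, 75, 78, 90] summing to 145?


lo=0(45)+hi=6(90)=135
lo=1(55)+hi=6(90)=145

Yes: 55+90=145


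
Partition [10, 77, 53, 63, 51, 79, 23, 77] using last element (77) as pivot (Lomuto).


Pivot: 77
  10 <= 77: advance i (no swap)
  77 <= 77: advance i (no swap)
  53 <= 77: advance i (no swap)
  63 <= 77: advance i (no swap)
  51 <= 77: advance i (no swap)
  23 <= 77: swap -> [10, 77, 53, 63, 51, 23, 79, 77]
Place pivot at 6: [10, 77, 53, 63, 51, 23, 77, 79]

Partitioned: [10, 77, 53, 63, 51, 23, 77, 79]


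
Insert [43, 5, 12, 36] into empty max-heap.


Insert 43: [43]
Insert 5: [43, 5]
Insert 12: [43, 5, 12]
Insert 36: [43, 36, 12, 5]

Final heap: [43, 36, 12, 5]


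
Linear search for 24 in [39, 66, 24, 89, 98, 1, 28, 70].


i=0: 39!=24
i=1: 66!=24
i=2: 24==24 found!

Found at 2, 3 comps


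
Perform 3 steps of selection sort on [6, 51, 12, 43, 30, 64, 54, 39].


Initial: [6, 51, 12, 43, 30, 64, 54, 39]
Step 1: min=6 at 0
  Swap: [6, 51, 12, 43, 30, 64, 54, 39]
Step 2: min=12 at 2
  Swap: [6, 12, 51, 43, 30, 64, 54, 39]
Step 3: min=30 at 4
  Swap: [6, 12, 30, 43, 51, 64, 54, 39]

After 3 steps: [6, 12, 30, 43, 51, 64, 54, 39]


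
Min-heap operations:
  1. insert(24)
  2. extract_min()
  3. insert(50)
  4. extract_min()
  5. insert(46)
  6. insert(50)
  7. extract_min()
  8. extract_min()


insert(24) -> [24]
extract_min()->24, []
insert(50) -> [50]
extract_min()->50, []
insert(46) -> [46]
insert(50) -> [46, 50]
extract_min()->46, [50]
extract_min()->50, []

Final heap: []


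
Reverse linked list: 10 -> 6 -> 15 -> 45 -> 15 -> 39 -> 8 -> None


Step 1: curr=10, set curr.next=prev(None) | reversed so far: 10
Step 2: curr=6, set curr.next=prev(10) | reversed so far: 6 -> 10
Step 3: curr=15, set curr.next=prev(6) | reversed so far: 15 -> 6 -> 10
Step 4: curr=45, set curr.next=prev(15) | reversed so far: 45 -> 15 -> 6 -> 10
Step 5: curr=15, set curr.next=prev(45) | reversed so far: 15 -> 45 -> 15 -> 6 -> 10
Step 6: curr=39, set curr.next=prev(15) | reversed so far: 39 -> 15 -> 45 -> 15 -> 6 -> 10
Step 7: curr=8, set curr.next=prev(39) | reversed so far: 8 -> 39 -> 15 -> 45 -> 15 -> 6 -> 10

8 -> 39 -> 15 -> 45 -> 15 -> 6 -> 10 -> None


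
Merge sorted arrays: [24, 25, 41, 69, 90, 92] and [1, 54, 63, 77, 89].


Take 1 from B
Take 24 from A
Take 25 from A
Take 41 from A
Take 54 from B
Take 63 from B
Take 69 from A
Take 77 from B
Take 89 from B

Merged: [1, 24, 25, 41, 54, 63, 69, 77, 89, 90, 92]


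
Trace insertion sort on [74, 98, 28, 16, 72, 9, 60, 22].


Initial: [74, 98, 28, 16, 72, 9, 60, 22]
Insert 98: [74, 98, 28, 16, 72, 9, 60, 22]
Insert 28: [28, 74, 98, 16, 72, 9, 60, 22]
Insert 16: [16, 28, 74, 98, 72, 9, 60, 22]
Insert 72: [16, 28, 72, 74, 98, 9, 60, 22]
Insert 9: [9, 16, 28, 72, 74, 98, 60, 22]
Insert 60: [9, 16, 28, 60, 72, 74, 98, 22]
Insert 22: [9, 16, 22, 28, 60, 72, 74, 98]

Sorted: [9, 16, 22, 28, 60, 72, 74, 98]


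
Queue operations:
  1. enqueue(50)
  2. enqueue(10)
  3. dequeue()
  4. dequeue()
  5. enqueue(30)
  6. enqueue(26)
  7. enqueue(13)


enqueue(50) -> [50]
enqueue(10) -> [50, 10]
dequeue()->50, [10]
dequeue()->10, []
enqueue(30) -> [30]
enqueue(26) -> [30, 26]
enqueue(13) -> [30, 26, 13]

Final queue: [30, 26, 13]


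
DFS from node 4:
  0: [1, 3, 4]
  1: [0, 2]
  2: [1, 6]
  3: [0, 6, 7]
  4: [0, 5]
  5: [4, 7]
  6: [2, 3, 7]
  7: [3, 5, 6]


Visit 4, push [5, 0]
Visit 0, push [3, 1]
Visit 1, push [2]
Visit 2, push [6]
Visit 6, push [7, 3]
Visit 3, push [7]
Visit 7, push [5]
Visit 5, push []

DFS order: [4, 0, 1, 2, 6, 3, 7, 5]


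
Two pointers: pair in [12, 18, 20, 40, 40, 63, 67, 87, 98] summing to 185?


lo=0(12)+hi=8(98)=110
lo=1(18)+hi=8(98)=116
lo=2(20)+hi=8(98)=118
lo=3(40)+hi=8(98)=138
lo=4(40)+hi=8(98)=138
lo=5(63)+hi=8(98)=161
lo=6(67)+hi=8(98)=165
lo=7(87)+hi=8(98)=185

Yes: 87+98=185


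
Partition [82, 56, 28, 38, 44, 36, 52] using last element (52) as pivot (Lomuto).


Pivot: 52
  28 <= 52: swap -> [28, 56, 82, 38, 44, 36, 52]
  38 <= 52: swap -> [28, 38, 82, 56, 44, 36, 52]
  44 <= 52: swap -> [28, 38, 44, 56, 82, 36, 52]
  36 <= 52: swap -> [28, 38, 44, 36, 82, 56, 52]
Place pivot at 4: [28, 38, 44, 36, 52, 56, 82]

Partitioned: [28, 38, 44, 36, 52, 56, 82]


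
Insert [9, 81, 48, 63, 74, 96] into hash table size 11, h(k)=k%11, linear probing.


Insert 9: h=9 -> slot 9
Insert 81: h=4 -> slot 4
Insert 48: h=4, 1 probes -> slot 5
Insert 63: h=8 -> slot 8
Insert 74: h=8, 2 probes -> slot 10
Insert 96: h=8, 3 probes -> slot 0

Table: [96, None, None, None, 81, 48, None, None, 63, 9, 74]


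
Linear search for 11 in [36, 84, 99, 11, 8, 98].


i=0: 36!=11
i=1: 84!=11
i=2: 99!=11
i=3: 11==11 found!

Found at 3, 4 comps


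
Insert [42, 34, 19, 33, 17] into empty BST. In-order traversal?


Insert 42: root
Insert 34: L from 42
Insert 19: L from 42 -> L from 34
Insert 33: L from 42 -> L from 34 -> R from 19
Insert 17: L from 42 -> L from 34 -> L from 19

In-order: [17, 19, 33, 34, 42]


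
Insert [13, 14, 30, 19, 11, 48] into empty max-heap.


Insert 13: [13]
Insert 14: [14, 13]
Insert 30: [30, 13, 14]
Insert 19: [30, 19, 14, 13]
Insert 11: [30, 19, 14, 13, 11]
Insert 48: [48, 19, 30, 13, 11, 14]

Final heap: [48, 19, 30, 13, 11, 14]


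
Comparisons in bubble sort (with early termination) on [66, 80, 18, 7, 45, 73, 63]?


Algorithm: bubble sort (with early termination)
Input: [66, 80, 18, 7, 45, 73, 63]
Sorted: [7, 18, 45, 63, 66, 73, 80]

18


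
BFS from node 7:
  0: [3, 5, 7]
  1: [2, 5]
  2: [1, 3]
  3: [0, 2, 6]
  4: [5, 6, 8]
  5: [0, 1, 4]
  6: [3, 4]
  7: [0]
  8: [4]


Visit 7, enqueue [0]
Visit 0, enqueue [3, 5]
Visit 3, enqueue [2, 6]
Visit 5, enqueue [1, 4]
Visit 2, enqueue []
Visit 6, enqueue []
Visit 1, enqueue []
Visit 4, enqueue [8]
Visit 8, enqueue []

BFS order: [7, 0, 3, 5, 2, 6, 1, 4, 8]


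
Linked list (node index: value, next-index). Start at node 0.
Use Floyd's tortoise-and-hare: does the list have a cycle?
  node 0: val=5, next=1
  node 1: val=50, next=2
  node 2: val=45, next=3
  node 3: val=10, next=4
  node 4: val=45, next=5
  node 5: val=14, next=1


Floyd's tortoise (slow, +1) and hare (fast, +2):
  init: slow=0, fast=0
  step 1: slow=1, fast=2
  step 2: slow=2, fast=4
  step 3: slow=3, fast=1
  step 4: slow=4, fast=3
  step 5: slow=5, fast=5
  slow == fast at node 5: cycle detected

Cycle: yes


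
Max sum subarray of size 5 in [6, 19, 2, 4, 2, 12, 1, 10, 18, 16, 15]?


[0:5]: 33
[1:6]: 39
[2:7]: 21
[3:8]: 29
[4:9]: 43
[5:10]: 57
[6:11]: 60

Max: 60 at [6:11]


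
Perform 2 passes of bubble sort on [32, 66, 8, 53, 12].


Initial: [32, 66, 8, 53, 12]
Pass 1: [32, 8, 53, 12, 66] (3 swaps)
Pass 2: [8, 32, 12, 53, 66] (2 swaps)

After 2 passes: [8, 32, 12, 53, 66]


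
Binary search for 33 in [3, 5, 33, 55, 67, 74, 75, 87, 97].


Step 1: lo=0, hi=8, mid=4, val=67
Step 2: lo=0, hi=3, mid=1, val=5
Step 3: lo=2, hi=3, mid=2, val=33

Found at index 2


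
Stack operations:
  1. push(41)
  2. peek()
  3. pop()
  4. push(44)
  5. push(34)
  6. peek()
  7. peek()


push(41) -> [41]
peek()->41
pop()->41, []
push(44) -> [44]
push(34) -> [44, 34]
peek()->34
peek()->34

Final stack: [44, 34]


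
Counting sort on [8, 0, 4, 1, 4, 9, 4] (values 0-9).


Input: [8, 0, 4, 1, 4, 9, 4]
Counts: [1, 1, 0, 0, 3, 0, 0, 0, 1, 1]

Sorted: [0, 1, 4, 4, 4, 8, 9]


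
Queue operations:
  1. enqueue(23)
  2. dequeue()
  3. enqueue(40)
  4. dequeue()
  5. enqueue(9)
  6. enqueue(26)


enqueue(23) -> [23]
dequeue()->23, []
enqueue(40) -> [40]
dequeue()->40, []
enqueue(9) -> [9]
enqueue(26) -> [9, 26]

Final queue: [9, 26]


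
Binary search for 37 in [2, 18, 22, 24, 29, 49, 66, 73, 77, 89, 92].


Step 1: lo=0, hi=10, mid=5, val=49
Step 2: lo=0, hi=4, mid=2, val=22
Step 3: lo=3, hi=4, mid=3, val=24
Step 4: lo=4, hi=4, mid=4, val=29

Not found


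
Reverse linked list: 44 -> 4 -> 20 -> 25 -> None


Step 1: curr=44, set curr.next=prev(None) | reversed so far: 44
Step 2: curr=4, set curr.next=prev(44) | reversed so far: 4 -> 44
Step 3: curr=20, set curr.next=prev(4) | reversed so far: 20 -> 4 -> 44
Step 4: curr=25, set curr.next=prev(20) | reversed so far: 25 -> 20 -> 4 -> 44

25 -> 20 -> 4 -> 44 -> None


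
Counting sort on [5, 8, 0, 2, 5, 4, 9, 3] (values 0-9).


Input: [5, 8, 0, 2, 5, 4, 9, 3]
Counts: [1, 0, 1, 1, 1, 2, 0, 0, 1, 1]

Sorted: [0, 2, 3, 4, 5, 5, 8, 9]


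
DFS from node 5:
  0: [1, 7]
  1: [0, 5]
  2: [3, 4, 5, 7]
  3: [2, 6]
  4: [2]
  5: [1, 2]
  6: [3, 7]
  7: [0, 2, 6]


Visit 5, push [2, 1]
Visit 1, push [0]
Visit 0, push [7]
Visit 7, push [6, 2]
Visit 2, push [4, 3]
Visit 3, push [6]
Visit 6, push []
Visit 4, push []

DFS order: [5, 1, 0, 7, 2, 3, 6, 4]


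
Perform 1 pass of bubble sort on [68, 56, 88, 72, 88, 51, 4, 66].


Initial: [68, 56, 88, 72, 88, 51, 4, 66]
Pass 1: [56, 68, 72, 88, 51, 4, 66, 88] (5 swaps)

After 1 pass: [56, 68, 72, 88, 51, 4, 66, 88]


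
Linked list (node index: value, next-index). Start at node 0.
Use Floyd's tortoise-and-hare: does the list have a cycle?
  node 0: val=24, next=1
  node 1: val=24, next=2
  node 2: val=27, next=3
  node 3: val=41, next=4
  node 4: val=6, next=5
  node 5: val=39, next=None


Floyd's tortoise (slow, +1) and hare (fast, +2):
  init: slow=0, fast=0
  step 1: slow=1, fast=2
  step 2: slow=2, fast=4
  step 3: fast 4->5->None, no cycle

Cycle: no


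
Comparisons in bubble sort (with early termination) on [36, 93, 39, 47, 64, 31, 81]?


Algorithm: bubble sort (with early termination)
Input: [36, 93, 39, 47, 64, 31, 81]
Sorted: [31, 36, 39, 47, 64, 81, 93]

21


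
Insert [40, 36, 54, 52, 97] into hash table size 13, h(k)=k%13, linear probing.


Insert 40: h=1 -> slot 1
Insert 36: h=10 -> slot 10
Insert 54: h=2 -> slot 2
Insert 52: h=0 -> slot 0
Insert 97: h=6 -> slot 6

Table: [52, 40, 54, None, None, None, 97, None, None, None, 36, None, None]


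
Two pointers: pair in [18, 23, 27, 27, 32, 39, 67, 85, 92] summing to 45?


lo=0(18)+hi=8(92)=110
lo=0(18)+hi=7(85)=103
lo=0(18)+hi=6(67)=85
lo=0(18)+hi=5(39)=57
lo=0(18)+hi=4(32)=50
lo=0(18)+hi=3(27)=45

Yes: 18+27=45


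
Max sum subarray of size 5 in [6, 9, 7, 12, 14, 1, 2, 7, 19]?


[0:5]: 48
[1:6]: 43
[2:7]: 36
[3:8]: 36
[4:9]: 43

Max: 48 at [0:5]


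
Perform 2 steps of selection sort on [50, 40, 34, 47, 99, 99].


Initial: [50, 40, 34, 47, 99, 99]
Step 1: min=34 at 2
  Swap: [34, 40, 50, 47, 99, 99]
Step 2: min=40 at 1
  Swap: [34, 40, 50, 47, 99, 99]

After 2 steps: [34, 40, 50, 47, 99, 99]


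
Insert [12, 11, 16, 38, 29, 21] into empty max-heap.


Insert 12: [12]
Insert 11: [12, 11]
Insert 16: [16, 11, 12]
Insert 38: [38, 16, 12, 11]
Insert 29: [38, 29, 12, 11, 16]
Insert 21: [38, 29, 21, 11, 16, 12]

Final heap: [38, 29, 21, 11, 16, 12]


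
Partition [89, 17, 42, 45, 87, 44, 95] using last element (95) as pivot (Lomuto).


Pivot: 95
  89 <= 95: advance i (no swap)
  17 <= 95: advance i (no swap)
  42 <= 95: advance i (no swap)
  45 <= 95: advance i (no swap)
  87 <= 95: advance i (no swap)
  44 <= 95: advance i (no swap)
Place pivot at 6: [89, 17, 42, 45, 87, 44, 95]

Partitioned: [89, 17, 42, 45, 87, 44, 95]


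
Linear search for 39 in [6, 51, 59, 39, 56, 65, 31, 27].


i=0: 6!=39
i=1: 51!=39
i=2: 59!=39
i=3: 39==39 found!

Found at 3, 4 comps


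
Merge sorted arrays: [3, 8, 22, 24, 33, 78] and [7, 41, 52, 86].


Take 3 from A
Take 7 from B
Take 8 from A
Take 22 from A
Take 24 from A
Take 33 from A
Take 41 from B
Take 52 from B
Take 78 from A

Merged: [3, 7, 8, 22, 24, 33, 41, 52, 78, 86]


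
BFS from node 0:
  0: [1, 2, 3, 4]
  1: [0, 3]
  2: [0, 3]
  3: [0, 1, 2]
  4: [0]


Visit 0, enqueue [1, 2, 3, 4]
Visit 1, enqueue []
Visit 2, enqueue []
Visit 3, enqueue []
Visit 4, enqueue []

BFS order: [0, 1, 2, 3, 4]


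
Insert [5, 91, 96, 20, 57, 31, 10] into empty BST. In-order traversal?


Insert 5: root
Insert 91: R from 5
Insert 96: R from 5 -> R from 91
Insert 20: R from 5 -> L from 91
Insert 57: R from 5 -> L from 91 -> R from 20
Insert 31: R from 5 -> L from 91 -> R from 20 -> L from 57
Insert 10: R from 5 -> L from 91 -> L from 20

In-order: [5, 10, 20, 31, 57, 91, 96]


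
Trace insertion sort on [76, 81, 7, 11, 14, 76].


Initial: [76, 81, 7, 11, 14, 76]
Insert 81: [76, 81, 7, 11, 14, 76]
Insert 7: [7, 76, 81, 11, 14, 76]
Insert 11: [7, 11, 76, 81, 14, 76]
Insert 14: [7, 11, 14, 76, 81, 76]
Insert 76: [7, 11, 14, 76, 76, 81]

Sorted: [7, 11, 14, 76, 76, 81]


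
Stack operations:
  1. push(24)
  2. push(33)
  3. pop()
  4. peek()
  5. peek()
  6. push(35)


push(24) -> [24]
push(33) -> [24, 33]
pop()->33, [24]
peek()->24
peek()->24
push(35) -> [24, 35]

Final stack: [24, 35]


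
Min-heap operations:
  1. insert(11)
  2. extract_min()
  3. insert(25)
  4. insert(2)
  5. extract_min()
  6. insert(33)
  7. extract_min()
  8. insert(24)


insert(11) -> [11]
extract_min()->11, []
insert(25) -> [25]
insert(2) -> [2, 25]
extract_min()->2, [25]
insert(33) -> [25, 33]
extract_min()->25, [33]
insert(24) -> [24, 33]

Final heap: [24, 33]


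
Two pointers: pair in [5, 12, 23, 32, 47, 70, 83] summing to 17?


lo=0(5)+hi=6(83)=88
lo=0(5)+hi=5(70)=75
lo=0(5)+hi=4(47)=52
lo=0(5)+hi=3(32)=37
lo=0(5)+hi=2(23)=28
lo=0(5)+hi=1(12)=17

Yes: 5+12=17


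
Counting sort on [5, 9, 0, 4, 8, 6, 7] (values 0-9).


Input: [5, 9, 0, 4, 8, 6, 7]
Counts: [1, 0, 0, 0, 1, 1, 1, 1, 1, 1]

Sorted: [0, 4, 5, 6, 7, 8, 9]


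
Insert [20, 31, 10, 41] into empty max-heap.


Insert 20: [20]
Insert 31: [31, 20]
Insert 10: [31, 20, 10]
Insert 41: [41, 31, 10, 20]

Final heap: [41, 31, 10, 20]


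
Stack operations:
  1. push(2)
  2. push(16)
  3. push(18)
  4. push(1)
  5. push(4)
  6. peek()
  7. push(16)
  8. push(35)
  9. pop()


push(2) -> [2]
push(16) -> [2, 16]
push(18) -> [2, 16, 18]
push(1) -> [2, 16, 18, 1]
push(4) -> [2, 16, 18, 1, 4]
peek()->4
push(16) -> [2, 16, 18, 1, 4, 16]
push(35) -> [2, 16, 18, 1, 4, 16, 35]
pop()->35, [2, 16, 18, 1, 4, 16]

Final stack: [2, 16, 18, 1, 4, 16]


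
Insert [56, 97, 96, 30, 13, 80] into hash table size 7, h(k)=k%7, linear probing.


Insert 56: h=0 -> slot 0
Insert 97: h=6 -> slot 6
Insert 96: h=5 -> slot 5
Insert 30: h=2 -> slot 2
Insert 13: h=6, 2 probes -> slot 1
Insert 80: h=3 -> slot 3

Table: [56, 13, 30, 80, None, 96, 97]


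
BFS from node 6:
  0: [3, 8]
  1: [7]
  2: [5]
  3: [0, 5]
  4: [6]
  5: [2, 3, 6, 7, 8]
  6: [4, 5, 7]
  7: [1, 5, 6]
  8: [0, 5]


Visit 6, enqueue [4, 5, 7]
Visit 4, enqueue []
Visit 5, enqueue [2, 3, 8]
Visit 7, enqueue [1]
Visit 2, enqueue []
Visit 3, enqueue [0]
Visit 8, enqueue []
Visit 1, enqueue []
Visit 0, enqueue []

BFS order: [6, 4, 5, 7, 2, 3, 8, 1, 0]


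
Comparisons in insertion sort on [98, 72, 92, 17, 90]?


Algorithm: insertion sort
Input: [98, 72, 92, 17, 90]
Sorted: [17, 72, 90, 92, 98]

9


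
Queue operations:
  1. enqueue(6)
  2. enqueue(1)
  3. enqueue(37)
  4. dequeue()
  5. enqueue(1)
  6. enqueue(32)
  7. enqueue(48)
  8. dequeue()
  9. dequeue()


enqueue(6) -> [6]
enqueue(1) -> [6, 1]
enqueue(37) -> [6, 1, 37]
dequeue()->6, [1, 37]
enqueue(1) -> [1, 37, 1]
enqueue(32) -> [1, 37, 1, 32]
enqueue(48) -> [1, 37, 1, 32, 48]
dequeue()->1, [37, 1, 32, 48]
dequeue()->37, [1, 32, 48]

Final queue: [1, 32, 48]


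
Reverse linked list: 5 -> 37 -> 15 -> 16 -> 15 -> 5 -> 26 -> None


Step 1: curr=5, set curr.next=prev(None) | reversed so far: 5
Step 2: curr=37, set curr.next=prev(5) | reversed so far: 37 -> 5
Step 3: curr=15, set curr.next=prev(37) | reversed so far: 15 -> 37 -> 5
Step 4: curr=16, set curr.next=prev(15) | reversed so far: 16 -> 15 -> 37 -> 5
Step 5: curr=15, set curr.next=prev(16) | reversed so far: 15 -> 16 -> 15 -> 37 -> 5
Step 6: curr=5, set curr.next=prev(15) | reversed so far: 5 -> 15 -> 16 -> 15 -> 37 -> 5
Step 7: curr=26, set curr.next=prev(5) | reversed so far: 26 -> 5 -> 15 -> 16 -> 15 -> 37 -> 5

26 -> 5 -> 15 -> 16 -> 15 -> 37 -> 5 -> None


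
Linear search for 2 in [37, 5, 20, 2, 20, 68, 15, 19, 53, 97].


i=0: 37!=2
i=1: 5!=2
i=2: 20!=2
i=3: 2==2 found!

Found at 3, 4 comps


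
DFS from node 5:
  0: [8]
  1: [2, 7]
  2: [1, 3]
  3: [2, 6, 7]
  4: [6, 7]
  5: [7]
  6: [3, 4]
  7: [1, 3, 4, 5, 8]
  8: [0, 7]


Visit 5, push [7]
Visit 7, push [8, 4, 3, 1]
Visit 1, push [2]
Visit 2, push [3]
Visit 3, push [6]
Visit 6, push [4]
Visit 4, push []
Visit 8, push [0]
Visit 0, push []

DFS order: [5, 7, 1, 2, 3, 6, 4, 8, 0]


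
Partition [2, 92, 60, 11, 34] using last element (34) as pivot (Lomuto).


Pivot: 34
  2 <= 34: advance i (no swap)
  11 <= 34: swap -> [2, 11, 60, 92, 34]
Place pivot at 2: [2, 11, 34, 92, 60]

Partitioned: [2, 11, 34, 92, 60]


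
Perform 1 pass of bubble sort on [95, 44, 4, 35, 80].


Initial: [95, 44, 4, 35, 80]
Pass 1: [44, 4, 35, 80, 95] (4 swaps)

After 1 pass: [44, 4, 35, 80, 95]


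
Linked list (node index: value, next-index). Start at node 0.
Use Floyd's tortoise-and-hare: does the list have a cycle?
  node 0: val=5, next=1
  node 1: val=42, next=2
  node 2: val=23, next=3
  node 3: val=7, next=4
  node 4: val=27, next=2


Floyd's tortoise (slow, +1) and hare (fast, +2):
  init: slow=0, fast=0
  step 1: slow=1, fast=2
  step 2: slow=2, fast=4
  step 3: slow=3, fast=3
  slow == fast at node 3: cycle detected

Cycle: yes


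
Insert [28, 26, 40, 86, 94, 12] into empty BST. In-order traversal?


Insert 28: root
Insert 26: L from 28
Insert 40: R from 28
Insert 86: R from 28 -> R from 40
Insert 94: R from 28 -> R from 40 -> R from 86
Insert 12: L from 28 -> L from 26

In-order: [12, 26, 28, 40, 86, 94]


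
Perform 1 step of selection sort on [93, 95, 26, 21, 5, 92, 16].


Initial: [93, 95, 26, 21, 5, 92, 16]
Step 1: min=5 at 4
  Swap: [5, 95, 26, 21, 93, 92, 16]

After 1 step: [5, 95, 26, 21, 93, 92, 16]


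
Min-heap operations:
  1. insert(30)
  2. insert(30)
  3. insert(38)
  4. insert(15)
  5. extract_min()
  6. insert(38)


insert(30) -> [30]
insert(30) -> [30, 30]
insert(38) -> [30, 30, 38]
insert(15) -> [15, 30, 38, 30]
extract_min()->15, [30, 30, 38]
insert(38) -> [30, 30, 38, 38]

Final heap: [30, 30, 38, 38]


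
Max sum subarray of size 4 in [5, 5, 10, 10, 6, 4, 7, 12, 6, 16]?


[0:4]: 30
[1:5]: 31
[2:6]: 30
[3:7]: 27
[4:8]: 29
[5:9]: 29
[6:10]: 41

Max: 41 at [6:10]


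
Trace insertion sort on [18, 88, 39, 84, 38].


Initial: [18, 88, 39, 84, 38]
Insert 88: [18, 88, 39, 84, 38]
Insert 39: [18, 39, 88, 84, 38]
Insert 84: [18, 39, 84, 88, 38]
Insert 38: [18, 38, 39, 84, 88]

Sorted: [18, 38, 39, 84, 88]


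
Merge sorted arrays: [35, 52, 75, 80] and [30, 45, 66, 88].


Take 30 from B
Take 35 from A
Take 45 from B
Take 52 from A
Take 66 from B
Take 75 from A
Take 80 from A

Merged: [30, 35, 45, 52, 66, 75, 80, 88]


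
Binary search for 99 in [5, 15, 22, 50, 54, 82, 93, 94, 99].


Step 1: lo=0, hi=8, mid=4, val=54
Step 2: lo=5, hi=8, mid=6, val=93
Step 3: lo=7, hi=8, mid=7, val=94
Step 4: lo=8, hi=8, mid=8, val=99

Found at index 8


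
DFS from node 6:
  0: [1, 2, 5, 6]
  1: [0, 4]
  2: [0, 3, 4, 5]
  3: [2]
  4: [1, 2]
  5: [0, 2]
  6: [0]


Visit 6, push [0]
Visit 0, push [5, 2, 1]
Visit 1, push [4]
Visit 4, push [2]
Visit 2, push [5, 3]
Visit 3, push []
Visit 5, push []

DFS order: [6, 0, 1, 4, 2, 3, 5]


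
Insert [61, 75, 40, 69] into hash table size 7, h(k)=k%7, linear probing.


Insert 61: h=5 -> slot 5
Insert 75: h=5, 1 probes -> slot 6
Insert 40: h=5, 2 probes -> slot 0
Insert 69: h=6, 2 probes -> slot 1

Table: [40, 69, None, None, None, 61, 75]


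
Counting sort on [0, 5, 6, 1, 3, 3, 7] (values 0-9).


Input: [0, 5, 6, 1, 3, 3, 7]
Counts: [1, 1, 0, 2, 0, 1, 1, 1, 0, 0]

Sorted: [0, 1, 3, 3, 5, 6, 7]


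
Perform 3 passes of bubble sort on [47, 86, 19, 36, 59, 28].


Initial: [47, 86, 19, 36, 59, 28]
Pass 1: [47, 19, 36, 59, 28, 86] (4 swaps)
Pass 2: [19, 36, 47, 28, 59, 86] (3 swaps)
Pass 3: [19, 36, 28, 47, 59, 86] (1 swaps)

After 3 passes: [19, 36, 28, 47, 59, 86]


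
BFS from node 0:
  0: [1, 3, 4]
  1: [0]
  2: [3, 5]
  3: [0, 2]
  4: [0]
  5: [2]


Visit 0, enqueue [1, 3, 4]
Visit 1, enqueue []
Visit 3, enqueue [2]
Visit 4, enqueue []
Visit 2, enqueue [5]
Visit 5, enqueue []

BFS order: [0, 1, 3, 4, 2, 5]


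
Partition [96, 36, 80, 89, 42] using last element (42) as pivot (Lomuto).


Pivot: 42
  36 <= 42: swap -> [36, 96, 80, 89, 42]
Place pivot at 1: [36, 42, 80, 89, 96]

Partitioned: [36, 42, 80, 89, 96]


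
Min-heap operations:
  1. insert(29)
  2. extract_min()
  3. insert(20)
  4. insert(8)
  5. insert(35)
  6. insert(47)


insert(29) -> [29]
extract_min()->29, []
insert(20) -> [20]
insert(8) -> [8, 20]
insert(35) -> [8, 20, 35]
insert(47) -> [8, 20, 35, 47]

Final heap: [8, 20, 35, 47]


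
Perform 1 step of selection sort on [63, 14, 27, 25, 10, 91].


Initial: [63, 14, 27, 25, 10, 91]
Step 1: min=10 at 4
  Swap: [10, 14, 27, 25, 63, 91]

After 1 step: [10, 14, 27, 25, 63, 91]


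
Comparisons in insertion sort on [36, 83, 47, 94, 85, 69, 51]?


Algorithm: insertion sort
Input: [36, 83, 47, 94, 85, 69, 51]
Sorted: [36, 47, 51, 69, 83, 85, 94]

15


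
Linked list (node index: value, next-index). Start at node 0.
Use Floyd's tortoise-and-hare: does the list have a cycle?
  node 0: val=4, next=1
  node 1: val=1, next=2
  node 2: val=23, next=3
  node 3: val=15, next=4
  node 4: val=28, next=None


Floyd's tortoise (slow, +1) and hare (fast, +2):
  init: slow=0, fast=0
  step 1: slow=1, fast=2
  step 2: slow=2, fast=4
  step 3: fast -> None, no cycle

Cycle: no


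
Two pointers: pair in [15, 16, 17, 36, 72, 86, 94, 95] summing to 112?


lo=0(15)+hi=7(95)=110
lo=1(16)+hi=7(95)=111
lo=2(17)+hi=7(95)=112

Yes: 17+95=112


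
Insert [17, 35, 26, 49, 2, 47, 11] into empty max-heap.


Insert 17: [17]
Insert 35: [35, 17]
Insert 26: [35, 17, 26]
Insert 49: [49, 35, 26, 17]
Insert 2: [49, 35, 26, 17, 2]
Insert 47: [49, 35, 47, 17, 2, 26]
Insert 11: [49, 35, 47, 17, 2, 26, 11]

Final heap: [49, 35, 47, 17, 2, 26, 11]


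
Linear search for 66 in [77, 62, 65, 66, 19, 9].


i=0: 77!=66
i=1: 62!=66
i=2: 65!=66
i=3: 66==66 found!

Found at 3, 4 comps


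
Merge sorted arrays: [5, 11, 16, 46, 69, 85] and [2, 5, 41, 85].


Take 2 from B
Take 5 from A
Take 5 from B
Take 11 from A
Take 16 from A
Take 41 from B
Take 46 from A
Take 69 from A
Take 85 from A

Merged: [2, 5, 5, 11, 16, 41, 46, 69, 85, 85]


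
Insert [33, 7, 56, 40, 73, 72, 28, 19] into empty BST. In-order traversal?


Insert 33: root
Insert 7: L from 33
Insert 56: R from 33
Insert 40: R from 33 -> L from 56
Insert 73: R from 33 -> R from 56
Insert 72: R from 33 -> R from 56 -> L from 73
Insert 28: L from 33 -> R from 7
Insert 19: L from 33 -> R from 7 -> L from 28

In-order: [7, 19, 28, 33, 40, 56, 72, 73]


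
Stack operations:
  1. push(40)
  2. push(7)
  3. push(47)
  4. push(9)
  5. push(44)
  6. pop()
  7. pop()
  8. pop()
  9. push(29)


push(40) -> [40]
push(7) -> [40, 7]
push(47) -> [40, 7, 47]
push(9) -> [40, 7, 47, 9]
push(44) -> [40, 7, 47, 9, 44]
pop()->44, [40, 7, 47, 9]
pop()->9, [40, 7, 47]
pop()->47, [40, 7]
push(29) -> [40, 7, 29]

Final stack: [40, 7, 29]


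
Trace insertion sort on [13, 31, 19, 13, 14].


Initial: [13, 31, 19, 13, 14]
Insert 31: [13, 31, 19, 13, 14]
Insert 19: [13, 19, 31, 13, 14]
Insert 13: [13, 13, 19, 31, 14]
Insert 14: [13, 13, 14, 19, 31]

Sorted: [13, 13, 14, 19, 31]


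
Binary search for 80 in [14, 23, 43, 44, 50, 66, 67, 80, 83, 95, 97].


Step 1: lo=0, hi=10, mid=5, val=66
Step 2: lo=6, hi=10, mid=8, val=83
Step 3: lo=6, hi=7, mid=6, val=67
Step 4: lo=7, hi=7, mid=7, val=80

Found at index 7


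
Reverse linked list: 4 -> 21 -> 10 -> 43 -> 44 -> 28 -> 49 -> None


Step 1: curr=4, set curr.next=prev(None) | reversed so far: 4
Step 2: curr=21, set curr.next=prev(4) | reversed so far: 21 -> 4
Step 3: curr=10, set curr.next=prev(21) | reversed so far: 10 -> 21 -> 4
Step 4: curr=43, set curr.next=prev(10) | reversed so far: 43 -> 10 -> 21 -> 4
Step 5: curr=44, set curr.next=prev(43) | reversed so far: 44 -> 43 -> 10 -> 21 -> 4
Step 6: curr=28, set curr.next=prev(44) | reversed so far: 28 -> 44 -> 43 -> 10 -> 21 -> 4
Step 7: curr=49, set curr.next=prev(28) | reversed so far: 49 -> 28 -> 44 -> 43 -> 10 -> 21 -> 4

49 -> 28 -> 44 -> 43 -> 10 -> 21 -> 4 -> None


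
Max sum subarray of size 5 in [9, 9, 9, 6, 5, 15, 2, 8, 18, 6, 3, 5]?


[0:5]: 38
[1:6]: 44
[2:7]: 37
[3:8]: 36
[4:9]: 48
[5:10]: 49
[6:11]: 37
[7:12]: 40

Max: 49 at [5:10]


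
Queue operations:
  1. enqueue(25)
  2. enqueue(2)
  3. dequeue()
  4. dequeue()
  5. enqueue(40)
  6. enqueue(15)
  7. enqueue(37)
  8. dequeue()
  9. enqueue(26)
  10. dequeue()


enqueue(25) -> [25]
enqueue(2) -> [25, 2]
dequeue()->25, [2]
dequeue()->2, []
enqueue(40) -> [40]
enqueue(15) -> [40, 15]
enqueue(37) -> [40, 15, 37]
dequeue()->40, [15, 37]
enqueue(26) -> [15, 37, 26]
dequeue()->15, [37, 26]

Final queue: [37, 26]


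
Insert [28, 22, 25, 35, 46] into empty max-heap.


Insert 28: [28]
Insert 22: [28, 22]
Insert 25: [28, 22, 25]
Insert 35: [35, 28, 25, 22]
Insert 46: [46, 35, 25, 22, 28]

Final heap: [46, 35, 25, 22, 28]


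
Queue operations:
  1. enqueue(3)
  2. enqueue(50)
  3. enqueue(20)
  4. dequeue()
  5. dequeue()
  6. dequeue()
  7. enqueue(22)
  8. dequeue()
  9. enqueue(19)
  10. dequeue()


enqueue(3) -> [3]
enqueue(50) -> [3, 50]
enqueue(20) -> [3, 50, 20]
dequeue()->3, [50, 20]
dequeue()->50, [20]
dequeue()->20, []
enqueue(22) -> [22]
dequeue()->22, []
enqueue(19) -> [19]
dequeue()->19, []

Final queue: []


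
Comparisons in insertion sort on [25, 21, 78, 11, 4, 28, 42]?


Algorithm: insertion sort
Input: [25, 21, 78, 11, 4, 28, 42]
Sorted: [4, 11, 21, 25, 28, 42, 78]

13


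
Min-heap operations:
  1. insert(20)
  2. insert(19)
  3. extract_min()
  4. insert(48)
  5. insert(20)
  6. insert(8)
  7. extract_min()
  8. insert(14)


insert(20) -> [20]
insert(19) -> [19, 20]
extract_min()->19, [20]
insert(48) -> [20, 48]
insert(20) -> [20, 48, 20]
insert(8) -> [8, 20, 20, 48]
extract_min()->8, [20, 20, 48]
insert(14) -> [14, 20, 48, 20]

Final heap: [14, 20, 48, 20]


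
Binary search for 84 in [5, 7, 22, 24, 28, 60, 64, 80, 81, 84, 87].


Step 1: lo=0, hi=10, mid=5, val=60
Step 2: lo=6, hi=10, mid=8, val=81
Step 3: lo=9, hi=10, mid=9, val=84

Found at index 9


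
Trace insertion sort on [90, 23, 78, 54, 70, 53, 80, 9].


Initial: [90, 23, 78, 54, 70, 53, 80, 9]
Insert 23: [23, 90, 78, 54, 70, 53, 80, 9]
Insert 78: [23, 78, 90, 54, 70, 53, 80, 9]
Insert 54: [23, 54, 78, 90, 70, 53, 80, 9]
Insert 70: [23, 54, 70, 78, 90, 53, 80, 9]
Insert 53: [23, 53, 54, 70, 78, 90, 80, 9]
Insert 80: [23, 53, 54, 70, 78, 80, 90, 9]
Insert 9: [9, 23, 53, 54, 70, 78, 80, 90]

Sorted: [9, 23, 53, 54, 70, 78, 80, 90]


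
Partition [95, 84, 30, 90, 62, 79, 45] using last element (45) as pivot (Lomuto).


Pivot: 45
  30 <= 45: swap -> [30, 84, 95, 90, 62, 79, 45]
Place pivot at 1: [30, 45, 95, 90, 62, 79, 84]

Partitioned: [30, 45, 95, 90, 62, 79, 84]


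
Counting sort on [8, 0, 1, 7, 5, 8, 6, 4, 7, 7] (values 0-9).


Input: [8, 0, 1, 7, 5, 8, 6, 4, 7, 7]
Counts: [1, 1, 0, 0, 1, 1, 1, 3, 2, 0]

Sorted: [0, 1, 4, 5, 6, 7, 7, 7, 8, 8]


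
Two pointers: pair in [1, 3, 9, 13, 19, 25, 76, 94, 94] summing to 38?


lo=0(1)+hi=8(94)=95
lo=0(1)+hi=7(94)=95
lo=0(1)+hi=6(76)=77
lo=0(1)+hi=5(25)=26
lo=1(3)+hi=5(25)=28
lo=2(9)+hi=5(25)=34
lo=3(13)+hi=5(25)=38

Yes: 13+25=38


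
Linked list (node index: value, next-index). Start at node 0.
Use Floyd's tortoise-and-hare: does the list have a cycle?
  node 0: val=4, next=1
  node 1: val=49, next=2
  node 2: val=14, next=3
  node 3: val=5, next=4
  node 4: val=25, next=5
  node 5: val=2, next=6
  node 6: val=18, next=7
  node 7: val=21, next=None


Floyd's tortoise (slow, +1) and hare (fast, +2):
  init: slow=0, fast=0
  step 1: slow=1, fast=2
  step 2: slow=2, fast=4
  step 3: slow=3, fast=6
  step 4: fast 6->7->None, no cycle

Cycle: no


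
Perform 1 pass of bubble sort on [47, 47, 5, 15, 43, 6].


Initial: [47, 47, 5, 15, 43, 6]
Pass 1: [47, 5, 15, 43, 6, 47] (4 swaps)

After 1 pass: [47, 5, 15, 43, 6, 47]


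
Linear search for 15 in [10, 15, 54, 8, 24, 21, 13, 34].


i=0: 10!=15
i=1: 15==15 found!

Found at 1, 2 comps


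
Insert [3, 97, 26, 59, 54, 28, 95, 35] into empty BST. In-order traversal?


Insert 3: root
Insert 97: R from 3
Insert 26: R from 3 -> L from 97
Insert 59: R from 3 -> L from 97 -> R from 26
Insert 54: R from 3 -> L from 97 -> R from 26 -> L from 59
Insert 28: R from 3 -> L from 97 -> R from 26 -> L from 59 -> L from 54
Insert 95: R from 3 -> L from 97 -> R from 26 -> R from 59
Insert 35: R from 3 -> L from 97 -> R from 26 -> L from 59 -> L from 54 -> R from 28

In-order: [3, 26, 28, 35, 54, 59, 95, 97]


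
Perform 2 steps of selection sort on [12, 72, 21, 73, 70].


Initial: [12, 72, 21, 73, 70]
Step 1: min=12 at 0
  Swap: [12, 72, 21, 73, 70]
Step 2: min=21 at 2
  Swap: [12, 21, 72, 73, 70]

After 2 steps: [12, 21, 72, 73, 70]


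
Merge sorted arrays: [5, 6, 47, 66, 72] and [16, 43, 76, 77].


Take 5 from A
Take 6 from A
Take 16 from B
Take 43 from B
Take 47 from A
Take 66 from A
Take 72 from A

Merged: [5, 6, 16, 43, 47, 66, 72, 76, 77]


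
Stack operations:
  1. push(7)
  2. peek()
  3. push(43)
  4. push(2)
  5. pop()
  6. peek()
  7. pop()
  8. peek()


push(7) -> [7]
peek()->7
push(43) -> [7, 43]
push(2) -> [7, 43, 2]
pop()->2, [7, 43]
peek()->43
pop()->43, [7]
peek()->7

Final stack: [7]


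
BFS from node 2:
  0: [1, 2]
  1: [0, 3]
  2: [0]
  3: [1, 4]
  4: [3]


Visit 2, enqueue [0]
Visit 0, enqueue [1]
Visit 1, enqueue [3]
Visit 3, enqueue [4]
Visit 4, enqueue []

BFS order: [2, 0, 1, 3, 4]


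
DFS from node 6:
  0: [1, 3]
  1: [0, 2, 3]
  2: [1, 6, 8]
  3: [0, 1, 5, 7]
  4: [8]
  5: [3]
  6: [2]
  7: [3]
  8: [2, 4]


Visit 6, push [2]
Visit 2, push [8, 1]
Visit 1, push [3, 0]
Visit 0, push [3]
Visit 3, push [7, 5]
Visit 5, push []
Visit 7, push []
Visit 8, push [4]
Visit 4, push []

DFS order: [6, 2, 1, 0, 3, 5, 7, 8, 4]


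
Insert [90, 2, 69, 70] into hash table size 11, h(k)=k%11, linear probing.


Insert 90: h=2 -> slot 2
Insert 2: h=2, 1 probes -> slot 3
Insert 69: h=3, 1 probes -> slot 4
Insert 70: h=4, 1 probes -> slot 5

Table: [None, None, 90, 2, 69, 70, None, None, None, None, None]


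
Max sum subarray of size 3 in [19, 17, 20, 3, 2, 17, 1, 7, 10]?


[0:3]: 56
[1:4]: 40
[2:5]: 25
[3:6]: 22
[4:7]: 20
[5:8]: 25
[6:9]: 18

Max: 56 at [0:3]


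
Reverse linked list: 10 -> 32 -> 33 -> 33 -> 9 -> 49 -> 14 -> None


Step 1: curr=10, set curr.next=prev(None) | reversed so far: 10
Step 2: curr=32, set curr.next=prev(10) | reversed so far: 32 -> 10
Step 3: curr=33, set curr.next=prev(32) | reversed so far: 33 -> 32 -> 10
Step 4: curr=33, set curr.next=prev(33) | reversed so far: 33 -> 33 -> 32 -> 10
Step 5: curr=9, set curr.next=prev(33) | reversed so far: 9 -> 33 -> 33 -> 32 -> 10
Step 6: curr=49, set curr.next=prev(9) | reversed so far: 49 -> 9 -> 33 -> 33 -> 32 -> 10
Step 7: curr=14, set curr.next=prev(49) | reversed so far: 14 -> 49 -> 9 -> 33 -> 33 -> 32 -> 10

14 -> 49 -> 9 -> 33 -> 33 -> 32 -> 10 -> None


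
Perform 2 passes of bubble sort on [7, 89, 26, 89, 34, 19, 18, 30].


Initial: [7, 89, 26, 89, 34, 19, 18, 30]
Pass 1: [7, 26, 89, 34, 19, 18, 30, 89] (5 swaps)
Pass 2: [7, 26, 34, 19, 18, 30, 89, 89] (4 swaps)

After 2 passes: [7, 26, 34, 19, 18, 30, 89, 89]


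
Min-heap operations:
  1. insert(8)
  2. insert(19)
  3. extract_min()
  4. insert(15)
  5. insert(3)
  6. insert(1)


insert(8) -> [8]
insert(19) -> [8, 19]
extract_min()->8, [19]
insert(15) -> [15, 19]
insert(3) -> [3, 19, 15]
insert(1) -> [1, 3, 15, 19]

Final heap: [1, 3, 15, 19]


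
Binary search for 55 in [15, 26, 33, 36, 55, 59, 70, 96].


Step 1: lo=0, hi=7, mid=3, val=36
Step 2: lo=4, hi=7, mid=5, val=59
Step 3: lo=4, hi=4, mid=4, val=55

Found at index 4


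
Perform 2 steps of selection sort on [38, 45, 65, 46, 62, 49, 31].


Initial: [38, 45, 65, 46, 62, 49, 31]
Step 1: min=31 at 6
  Swap: [31, 45, 65, 46, 62, 49, 38]
Step 2: min=38 at 6
  Swap: [31, 38, 65, 46, 62, 49, 45]

After 2 steps: [31, 38, 65, 46, 62, 49, 45]


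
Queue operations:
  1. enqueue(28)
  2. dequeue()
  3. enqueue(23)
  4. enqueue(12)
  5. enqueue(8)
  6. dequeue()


enqueue(28) -> [28]
dequeue()->28, []
enqueue(23) -> [23]
enqueue(12) -> [23, 12]
enqueue(8) -> [23, 12, 8]
dequeue()->23, [12, 8]

Final queue: [12, 8]
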